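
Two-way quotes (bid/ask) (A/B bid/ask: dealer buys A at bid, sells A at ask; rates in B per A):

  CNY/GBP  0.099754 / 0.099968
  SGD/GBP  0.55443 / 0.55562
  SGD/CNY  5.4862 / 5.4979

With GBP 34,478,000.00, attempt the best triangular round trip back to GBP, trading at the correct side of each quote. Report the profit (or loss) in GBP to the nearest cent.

Best loop GBP → CNY → SGD → GBP:
GBP 34,478,000.00 ÷ 0.099968 (buy CNY at ask) = CNY 344,890,364.92
CNY 344,890,364.92 ÷ 5.4979 (buy SGD at ask) = SGD 62,731,291.02
SGD 62,731,291.02 × 0.55443 (sell SGD at bid) = GBP 34,780,109.68

Net profit: GBP 302,109.68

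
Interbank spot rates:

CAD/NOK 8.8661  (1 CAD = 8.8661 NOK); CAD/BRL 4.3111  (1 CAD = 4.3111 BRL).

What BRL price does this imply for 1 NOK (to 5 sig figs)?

1 NOK ÷ 8.8661 = 0.112789 CAD
0.112789 CAD × 4.3111 = 0.486245 BRL

NOK/BRL = 0.48625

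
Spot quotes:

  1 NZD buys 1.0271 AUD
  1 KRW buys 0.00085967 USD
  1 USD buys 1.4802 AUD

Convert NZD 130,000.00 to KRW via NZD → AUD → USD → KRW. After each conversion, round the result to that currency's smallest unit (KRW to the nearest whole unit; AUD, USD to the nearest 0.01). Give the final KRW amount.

KRW 104,931,020

NZD 130,000.00 × 1.0271 = AUD 133,523.00
AUD 133,523.00 ÷ 1.4802 = USD 90,206.05
USD 90,206.05 ÷ 0.00085967 = KRW 104,931,020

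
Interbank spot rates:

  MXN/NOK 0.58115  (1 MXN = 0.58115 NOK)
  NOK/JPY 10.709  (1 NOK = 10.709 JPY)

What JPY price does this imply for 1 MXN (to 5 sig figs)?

MXN/JPY = 6.2235

1 MXN × 0.58115 = 0.58115 NOK
0.58115 NOK × 10.709 = 6.22354 JPY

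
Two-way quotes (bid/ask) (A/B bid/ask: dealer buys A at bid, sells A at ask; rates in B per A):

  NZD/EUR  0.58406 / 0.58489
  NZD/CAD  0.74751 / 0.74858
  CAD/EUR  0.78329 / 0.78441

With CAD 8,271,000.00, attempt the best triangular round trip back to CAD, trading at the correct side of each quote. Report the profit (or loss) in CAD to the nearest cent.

Net profit: CAD 8,868.01

Best loop CAD → EUR → NZD → CAD:
CAD 8,271,000.00 × 0.78329 (sell CAD at bid) = EUR 6,478,591.59
EUR 6,478,591.59 ÷ 0.58489 (buy NZD at ask) = NZD 11,076,598.32
NZD 11,076,598.32 × 0.74751 (sell NZD at bid) = CAD 8,279,868.01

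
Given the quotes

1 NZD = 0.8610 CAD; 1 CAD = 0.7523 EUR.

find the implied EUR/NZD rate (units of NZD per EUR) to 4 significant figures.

1 EUR ÷ 0.7523 = 1.32926 CAD
1.32926 CAD ÷ 0.8610 = 1.54385 NZD

EUR/NZD = 1.544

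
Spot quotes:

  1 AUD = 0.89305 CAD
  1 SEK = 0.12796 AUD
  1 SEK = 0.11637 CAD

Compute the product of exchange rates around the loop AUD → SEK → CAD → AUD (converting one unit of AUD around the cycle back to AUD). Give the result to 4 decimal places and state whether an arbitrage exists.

1.0183 (arbitrage exists)

Around AUD → SEK → CAD → AUD: 1 ÷ 0.12796 × 0.11637 ÷ 0.89305 = 1.018336
Product > 1; profitable direction is AUD → SEK → CAD → AUD.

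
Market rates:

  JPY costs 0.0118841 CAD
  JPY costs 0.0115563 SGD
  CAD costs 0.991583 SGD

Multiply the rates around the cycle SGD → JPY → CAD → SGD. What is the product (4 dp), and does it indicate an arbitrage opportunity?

1.0197 (arbitrage exists)

Around SGD → JPY → CAD → SGD: 1 ÷ 0.0115563 × 0.0118841 × 0.991583 = 1.019710
Product > 1; profitable direction is SGD → JPY → CAD → SGD.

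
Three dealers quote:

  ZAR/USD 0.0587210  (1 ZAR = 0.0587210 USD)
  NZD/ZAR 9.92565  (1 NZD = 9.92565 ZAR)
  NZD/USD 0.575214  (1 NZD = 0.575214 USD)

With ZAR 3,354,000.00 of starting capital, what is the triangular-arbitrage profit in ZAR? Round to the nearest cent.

Profitable loop is ZAR → USD → NZD → ZAR:
ZAR 3,354,000.00 × 0.0587210 = USD 196,950.23
USD 196,950.23 ÷ 0.575214 = NZD 342,394.72
NZD 342,394.72 × 9.92565 = ZAR 3,398,490.11
Profit = ZAR 3,398,490.11 − ZAR 3,354,000.00

Profit: ZAR 44,490.11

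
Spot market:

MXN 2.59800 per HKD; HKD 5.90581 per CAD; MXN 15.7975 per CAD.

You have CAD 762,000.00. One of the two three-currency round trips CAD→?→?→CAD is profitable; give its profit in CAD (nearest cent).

Profitable loop is CAD → MXN → HKD → CAD:
CAD 762,000.00 × 15.7975 = MXN 12,037,695.00
MXN 12,037,695.00 ÷ 2.59800 = HKD 4,633,446.88
HKD 4,633,446.88 ÷ 5.90581 = CAD 784,557.39
Profit = CAD 784,557.39 − CAD 762,000.00

Profit: CAD 22,557.39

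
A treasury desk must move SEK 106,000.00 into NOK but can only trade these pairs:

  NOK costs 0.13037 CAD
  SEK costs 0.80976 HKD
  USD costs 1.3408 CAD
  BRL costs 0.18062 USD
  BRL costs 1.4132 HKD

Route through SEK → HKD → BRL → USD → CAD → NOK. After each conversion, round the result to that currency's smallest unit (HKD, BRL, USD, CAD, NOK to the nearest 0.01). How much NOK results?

NOK 112,826.42

SEK 106,000.00 × 0.80976 = HKD 85,834.56
HKD 85,834.56 ÷ 1.4132 = BRL 60,737.73
BRL 60,737.73 × 0.18062 = USD 10,970.45
USD 10,970.45 × 1.3408 = CAD 14,709.18
CAD 14,709.18 ÷ 0.13037 = NOK 112,826.42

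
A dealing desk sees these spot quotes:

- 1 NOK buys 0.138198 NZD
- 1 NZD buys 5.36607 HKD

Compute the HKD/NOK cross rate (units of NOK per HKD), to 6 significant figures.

HKD/NOK = 1.34847

1 HKD ÷ 5.36607 = 0.186356 NZD
0.186356 NZD ÷ 0.138198 = 1.34847 NOK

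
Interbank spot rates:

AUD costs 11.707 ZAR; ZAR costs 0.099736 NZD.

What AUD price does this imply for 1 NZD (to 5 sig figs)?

NZD/AUD = 0.85645

1 NZD ÷ 0.099736 = 10.0265 ZAR
10.0265 ZAR ÷ 11.707 = 0.856451 AUD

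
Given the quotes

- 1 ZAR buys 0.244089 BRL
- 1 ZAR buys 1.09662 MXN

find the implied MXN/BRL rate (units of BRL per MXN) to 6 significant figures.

1 MXN ÷ 1.09662 = 0.911893 ZAR
0.911893 ZAR × 0.244089 = 0.222583 BRL

MXN/BRL = 0.222583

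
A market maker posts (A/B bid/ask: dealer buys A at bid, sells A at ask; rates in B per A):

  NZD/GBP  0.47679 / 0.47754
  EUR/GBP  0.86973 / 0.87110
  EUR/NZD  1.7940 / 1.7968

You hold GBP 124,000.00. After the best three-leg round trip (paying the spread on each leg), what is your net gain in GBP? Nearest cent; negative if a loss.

Net profit: GBP 1,688.82

Best loop GBP → NZD → EUR → GBP:
GBP 124,000.00 ÷ 0.47754 (buy NZD at ask) = NZD 259,664.11
NZD 259,664.11 ÷ 1.7968 (buy EUR at ask) = EUR 144,514.76
EUR 144,514.76 × 0.86973 (sell EUR at bid) = GBP 125,688.82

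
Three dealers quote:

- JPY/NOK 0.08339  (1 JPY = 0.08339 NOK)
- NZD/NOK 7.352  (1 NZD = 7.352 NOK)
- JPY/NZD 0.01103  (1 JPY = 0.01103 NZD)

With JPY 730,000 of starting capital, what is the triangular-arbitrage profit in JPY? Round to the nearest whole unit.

Profit: JPY 20,682

Profitable loop is JPY → NOK → NZD → JPY:
JPY 730,000 × 0.08339 = NOK 60,874.70
NOK 60,874.70 ÷ 7.352 = NZD 8,280.02
NZD 8,280.02 ÷ 0.01103 = JPY 750,682
Profit = JPY 750,682 − JPY 730,000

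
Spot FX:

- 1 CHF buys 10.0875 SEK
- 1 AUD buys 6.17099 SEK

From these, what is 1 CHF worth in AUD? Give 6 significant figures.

CHF/AUD = 1.63466

1 CHF × 10.0875 = 10.0875 SEK
10.0875 SEK ÷ 6.17099 = 1.63466 AUD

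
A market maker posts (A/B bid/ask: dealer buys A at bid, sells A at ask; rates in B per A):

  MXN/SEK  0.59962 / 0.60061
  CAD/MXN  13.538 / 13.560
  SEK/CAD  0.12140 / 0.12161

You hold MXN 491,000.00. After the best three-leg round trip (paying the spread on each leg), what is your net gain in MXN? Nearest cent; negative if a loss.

Best loop MXN → CAD → SEK → MXN:
MXN 491,000.00 ÷ 13.560 (buy CAD at ask) = CAD 36,209.44
CAD 36,209.44 ÷ 0.12161 (buy SEK at ask) = SEK 297,750.51
SEK 297,750.51 ÷ 0.60061 (buy MXN at ask) = MXN 495,746.84

Net profit: MXN 4,746.84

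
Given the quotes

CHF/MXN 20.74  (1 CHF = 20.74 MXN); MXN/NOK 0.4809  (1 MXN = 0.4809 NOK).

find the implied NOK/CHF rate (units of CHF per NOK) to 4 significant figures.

NOK/CHF = 0.1003

1 NOK ÷ 0.4809 = 2.07943 MXN
2.07943 MXN ÷ 20.74 = 0.100262 CHF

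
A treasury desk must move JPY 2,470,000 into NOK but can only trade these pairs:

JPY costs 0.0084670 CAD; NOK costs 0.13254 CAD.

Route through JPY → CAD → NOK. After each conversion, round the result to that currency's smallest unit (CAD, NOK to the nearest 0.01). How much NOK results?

NOK 157,790.03

JPY 2,470,000 × 0.0084670 = CAD 20,913.49
CAD 20,913.49 ÷ 0.13254 = NOK 157,790.03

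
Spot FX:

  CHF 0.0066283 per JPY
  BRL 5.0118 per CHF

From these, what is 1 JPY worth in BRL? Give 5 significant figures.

JPY/BRL = 0.033220

1 JPY × 0.0066283 = 0.0066283 CHF
0.0066283 CHF × 5.0118 = 0.0332197 BRL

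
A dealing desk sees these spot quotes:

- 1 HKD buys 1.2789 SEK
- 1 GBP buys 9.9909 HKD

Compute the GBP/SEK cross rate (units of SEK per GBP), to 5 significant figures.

1 GBP × 9.9909 = 9.9909 HKD
9.9909 HKD × 1.2789 = 12.7774 SEK

GBP/SEK = 12.777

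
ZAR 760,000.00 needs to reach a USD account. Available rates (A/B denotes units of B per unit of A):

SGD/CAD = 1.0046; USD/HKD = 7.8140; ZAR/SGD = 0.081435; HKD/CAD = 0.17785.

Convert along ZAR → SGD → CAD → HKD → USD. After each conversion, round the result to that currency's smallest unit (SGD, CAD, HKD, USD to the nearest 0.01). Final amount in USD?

ZAR 760,000.00 × 0.081435 = SGD 61,890.60
SGD 61,890.60 × 1.0046 = CAD 62,175.30
CAD 62,175.30 ÷ 0.17785 = HKD 349,594.04
HKD 349,594.04 ÷ 7.8140 = USD 44,739.45

USD 44,739.45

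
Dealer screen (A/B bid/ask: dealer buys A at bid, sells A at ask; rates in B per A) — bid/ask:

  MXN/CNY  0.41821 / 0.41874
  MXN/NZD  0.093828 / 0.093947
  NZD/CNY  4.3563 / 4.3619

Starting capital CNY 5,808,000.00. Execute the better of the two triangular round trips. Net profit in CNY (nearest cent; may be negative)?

Net profit: CNY 119,374.94

Best loop CNY → NZD → MXN → CNY:
CNY 5,808,000.00 ÷ 4.3619 (buy NZD at ask) = NZD 1,331,529.84
NZD 1,331,529.84 ÷ 0.093947 (buy MXN at ask) = MXN 14,173,202.32
MXN 14,173,202.32 × 0.41821 (sell MXN at bid) = CNY 5,927,374.94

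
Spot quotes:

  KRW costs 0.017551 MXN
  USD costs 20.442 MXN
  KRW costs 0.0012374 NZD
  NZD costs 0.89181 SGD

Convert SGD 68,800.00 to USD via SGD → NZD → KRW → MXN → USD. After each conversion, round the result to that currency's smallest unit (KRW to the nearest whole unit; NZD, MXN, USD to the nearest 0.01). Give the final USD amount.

SGD 68,800.00 ÷ 0.89181 = NZD 77,146.48
NZD 77,146.48 ÷ 0.0012374 = KRW 62,345,628
KRW 62,345,628 × 0.017551 = MXN 1,094,228.12
MXN 1,094,228.12 ÷ 20.442 = USD 53,528.43

USD 53,528.43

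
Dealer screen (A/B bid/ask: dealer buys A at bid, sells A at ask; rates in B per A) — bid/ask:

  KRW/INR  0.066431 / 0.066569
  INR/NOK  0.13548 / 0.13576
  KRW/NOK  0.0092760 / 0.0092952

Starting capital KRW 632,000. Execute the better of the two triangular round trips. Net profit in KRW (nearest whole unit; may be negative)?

Best loop KRW → NOK → INR → KRW:
KRW 632,000 × 0.0092760 (sell KRW at bid) = NOK 5,862.43
NOK 5,862.43 ÷ 0.13576 (buy INR at ask) = INR 43,182.32
INR 43,182.32 ÷ 0.066569 (buy KRW at ask) = KRW 648,685

Net profit: KRW 16,685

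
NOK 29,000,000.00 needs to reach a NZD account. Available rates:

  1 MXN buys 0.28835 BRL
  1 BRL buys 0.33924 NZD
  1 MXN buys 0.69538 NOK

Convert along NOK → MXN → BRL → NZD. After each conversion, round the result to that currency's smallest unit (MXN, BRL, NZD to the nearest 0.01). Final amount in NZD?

NZD 4,079,461.25

NOK 29,000,000.00 ÷ 0.69538 = MXN 41,703,816.62
MXN 41,703,816.62 × 0.28835 = BRL 12,025,295.52
BRL 12,025,295.52 × 0.33924 = NZD 4,079,461.25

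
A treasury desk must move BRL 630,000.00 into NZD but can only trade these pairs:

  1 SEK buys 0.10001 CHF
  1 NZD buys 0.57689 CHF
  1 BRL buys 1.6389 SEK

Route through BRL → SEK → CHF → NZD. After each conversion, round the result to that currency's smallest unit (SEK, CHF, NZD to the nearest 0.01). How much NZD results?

BRL 630,000.00 × 1.6389 = SEK 1,032,507.00
SEK 1,032,507.00 × 0.10001 = CHF 103,261.03
CHF 103,261.03 ÷ 0.57689 = NZD 178,996.05

NZD 178,996.05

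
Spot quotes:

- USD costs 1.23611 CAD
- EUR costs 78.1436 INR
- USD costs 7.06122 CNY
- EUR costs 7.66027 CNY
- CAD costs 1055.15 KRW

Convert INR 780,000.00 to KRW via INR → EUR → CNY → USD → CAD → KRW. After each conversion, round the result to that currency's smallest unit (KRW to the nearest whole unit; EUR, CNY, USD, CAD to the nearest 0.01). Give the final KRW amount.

INR 780,000.00 ÷ 78.1436 = EUR 9,981.62
EUR 9,981.62 × 7.66027 = CNY 76,461.90
CNY 76,461.90 ÷ 7.06122 = USD 10,828.43
USD 10,828.43 × 1.23611 = CAD 13,385.13
CAD 13,385.13 × 1055.15 = KRW 14,123,320

KRW 14,123,320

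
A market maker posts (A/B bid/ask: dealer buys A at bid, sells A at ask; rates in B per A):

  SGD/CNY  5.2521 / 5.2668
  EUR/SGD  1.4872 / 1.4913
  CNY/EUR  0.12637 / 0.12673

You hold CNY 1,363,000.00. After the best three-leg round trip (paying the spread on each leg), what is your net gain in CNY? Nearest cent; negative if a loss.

Net profit: CNY 6,318.82

Best loop CNY → SGD → EUR → CNY:
CNY 1,363,000.00 ÷ 5.2668 (buy SGD at ask) = SGD 258,790.92
SGD 258,790.92 ÷ 1.4913 (buy EUR at ask) = EUR 173,533.77
EUR 173,533.77 ÷ 0.12673 (buy CNY at ask) = CNY 1,369,318.82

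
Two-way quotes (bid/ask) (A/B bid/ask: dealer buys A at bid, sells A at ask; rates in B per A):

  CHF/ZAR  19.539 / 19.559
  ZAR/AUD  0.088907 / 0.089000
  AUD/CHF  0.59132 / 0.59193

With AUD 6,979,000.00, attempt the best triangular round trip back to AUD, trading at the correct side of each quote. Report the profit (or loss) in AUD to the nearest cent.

Best loop AUD → CHF → ZAR → AUD:
AUD 6,979,000.00 × 0.59132 (sell AUD at bid) = CHF 4,126,822.28
CHF 4,126,822.28 × 19.539 (sell CHF at bid) = ZAR 80,633,980.53
ZAR 80,633,980.53 × 0.088907 (sell ZAR at bid) = AUD 7,168,925.31

Net profit: AUD 189,925.31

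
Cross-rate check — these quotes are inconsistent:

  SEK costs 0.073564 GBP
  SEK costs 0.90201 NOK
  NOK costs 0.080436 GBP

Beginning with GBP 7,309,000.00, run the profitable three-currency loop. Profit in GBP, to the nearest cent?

Profitable loop is GBP → NOK → SEK → GBP:
GBP 7,309,000.00 ÷ 0.080436 = NOK 90,867,273.36
NOK 90,867,273.36 ÷ 0.90201 = SEK 100,738,654.07
SEK 100,738,654.07 × 0.073564 = GBP 7,410,738.35
Profit = GBP 7,410,738.35 − GBP 7,309,000.00

Profit: GBP 101,738.35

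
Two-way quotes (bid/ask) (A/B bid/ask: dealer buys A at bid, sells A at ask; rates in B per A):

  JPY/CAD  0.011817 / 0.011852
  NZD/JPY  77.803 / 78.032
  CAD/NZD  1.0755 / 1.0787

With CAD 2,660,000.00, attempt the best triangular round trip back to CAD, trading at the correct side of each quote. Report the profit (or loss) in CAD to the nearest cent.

Best loop CAD → JPY → NZD → CAD:
CAD 2,660,000.00 ÷ 0.011852 (buy JPY at ask) = JPY 224,434,695
JPY 224,434,695 ÷ 78.032 (buy NZD at ask) = NZD 2,876,187.90
NZD 2,876,187.90 ÷ 1.0787 (buy CAD at ask) = CAD 2,666,346.44

Net profit: CAD 6,346.44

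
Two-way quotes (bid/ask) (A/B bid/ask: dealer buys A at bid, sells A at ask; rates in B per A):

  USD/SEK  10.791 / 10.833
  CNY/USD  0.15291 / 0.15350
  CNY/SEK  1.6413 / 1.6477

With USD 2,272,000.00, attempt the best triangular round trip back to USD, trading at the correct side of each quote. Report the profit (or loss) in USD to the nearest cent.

Net profit: USD 3,242.89

Best loop USD → SEK → CNY → USD:
USD 2,272,000.00 × 10.791 (sell USD at bid) = SEK 24,517,152.00
SEK 24,517,152.00 ÷ 1.6477 (buy CNY at ask) = CNY 14,879,621.29
CNY 14,879,621.29 × 0.15291 (sell CNY at bid) = USD 2,275,242.89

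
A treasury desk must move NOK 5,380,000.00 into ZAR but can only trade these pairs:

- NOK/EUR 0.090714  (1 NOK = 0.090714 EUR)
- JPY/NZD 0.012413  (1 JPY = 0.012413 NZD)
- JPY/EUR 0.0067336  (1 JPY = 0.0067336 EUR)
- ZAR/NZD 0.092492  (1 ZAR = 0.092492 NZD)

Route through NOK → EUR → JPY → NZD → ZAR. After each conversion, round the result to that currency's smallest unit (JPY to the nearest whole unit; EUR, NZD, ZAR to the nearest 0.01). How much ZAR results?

ZAR 9,727,066.02

NOK 5,380,000.00 × 0.090714 = EUR 488,041.32
EUR 488,041.32 ÷ 0.0067336 = JPY 72,478,514
JPY 72,478,514 × 0.012413 = NZD 899,675.79
NZD 899,675.79 ÷ 0.092492 = ZAR 9,727,066.02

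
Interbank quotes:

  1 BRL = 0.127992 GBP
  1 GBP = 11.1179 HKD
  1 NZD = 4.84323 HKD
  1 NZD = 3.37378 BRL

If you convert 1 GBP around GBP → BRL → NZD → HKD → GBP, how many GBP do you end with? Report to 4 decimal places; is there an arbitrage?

1.0088 (arbitrage exists)

Around GBP → BRL → NZD → HKD → GBP: 1 ÷ 0.127992 ÷ 3.37378 × 4.84323 ÷ 11.1179 = 1.008818
Product > 1; profitable direction is GBP → BRL → NZD → HKD → GBP.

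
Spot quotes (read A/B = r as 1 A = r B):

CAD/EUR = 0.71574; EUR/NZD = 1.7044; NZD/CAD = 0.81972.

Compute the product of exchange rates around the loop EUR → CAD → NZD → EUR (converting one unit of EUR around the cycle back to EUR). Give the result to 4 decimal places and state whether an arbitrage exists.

Around EUR → CAD → NZD → EUR: 1 ÷ 0.71574 ÷ 0.81972 ÷ 1.7044 = 1.000018
Product ≈ 1 (deviation 0.002%, within rounding noise).

1.0000 (no arbitrage)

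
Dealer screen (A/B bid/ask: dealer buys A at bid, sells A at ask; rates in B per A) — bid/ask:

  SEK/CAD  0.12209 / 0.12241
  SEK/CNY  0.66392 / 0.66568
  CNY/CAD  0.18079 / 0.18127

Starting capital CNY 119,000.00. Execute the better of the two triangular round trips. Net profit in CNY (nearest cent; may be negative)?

Net profit: CNY 1,402.53

Best loop CNY → SEK → CAD → CNY:
CNY 119,000.00 ÷ 0.66568 (buy SEK at ask) = SEK 178,764.57
SEK 178,764.57 × 0.12209 (sell SEK at bid) = CAD 21,825.37
CAD 21,825.37 ÷ 0.18127 (buy CNY at ask) = CNY 120,402.53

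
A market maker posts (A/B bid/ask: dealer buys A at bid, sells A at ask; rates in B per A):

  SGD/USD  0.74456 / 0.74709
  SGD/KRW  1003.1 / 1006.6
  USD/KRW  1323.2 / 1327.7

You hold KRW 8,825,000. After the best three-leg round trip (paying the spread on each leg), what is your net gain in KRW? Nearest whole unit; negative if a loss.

Net profit: KRW 99,545

Best loop KRW → USD → SGD → KRW:
KRW 8,825,000 ÷ 1327.7 (buy USD at ask) = USD 6,646.83
USD 6,646.83 ÷ 0.74709 (buy SGD at ask) = SGD 8,896.96
SGD 8,896.96 × 1003.1 (sell SGD at bid) = KRW 8,924,545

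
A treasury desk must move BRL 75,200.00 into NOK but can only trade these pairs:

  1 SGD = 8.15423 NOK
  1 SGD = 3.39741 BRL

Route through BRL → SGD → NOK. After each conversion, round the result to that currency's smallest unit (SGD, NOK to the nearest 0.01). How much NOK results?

BRL 75,200.00 ÷ 3.39741 = SGD 22,134.51
SGD 22,134.51 × 8.15423 = NOK 180,489.89

NOK 180,489.89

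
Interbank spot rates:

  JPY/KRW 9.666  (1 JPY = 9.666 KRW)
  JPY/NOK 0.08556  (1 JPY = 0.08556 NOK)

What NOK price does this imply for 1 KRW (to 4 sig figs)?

1 KRW ÷ 9.666 = 0.103455 JPY
0.103455 JPY × 0.08556 = 0.00885164 NOK

KRW/NOK = 0.008852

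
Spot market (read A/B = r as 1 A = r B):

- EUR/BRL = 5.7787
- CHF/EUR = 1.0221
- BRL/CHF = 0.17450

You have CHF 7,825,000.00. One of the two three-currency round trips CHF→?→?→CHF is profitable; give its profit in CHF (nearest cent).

Profitable loop is CHF → EUR → BRL → CHF:
CHF 7,825,000.00 × 1.0221 = EUR 7,997,932.50
EUR 7,997,932.50 × 5.7787 = BRL 46,217,652.54
BRL 46,217,652.54 × 0.17450 = CHF 8,064,980.37
Profit = CHF 8,064,980.37 − CHF 7,825,000.00

Profit: CHF 239,980.37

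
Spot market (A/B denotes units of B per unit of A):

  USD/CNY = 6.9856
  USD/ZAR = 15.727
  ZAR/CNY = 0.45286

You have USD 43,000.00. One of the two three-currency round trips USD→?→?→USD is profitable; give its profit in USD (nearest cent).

Profit: USD 840.41

Profitable loop is USD → ZAR → CNY → USD:
USD 43,000.00 × 15.727 = ZAR 676,261.00
ZAR 676,261.00 × 0.45286 = CNY 306,251.56
CNY 306,251.56 ÷ 6.9856 = USD 43,840.41
Profit = USD 43,840.41 − USD 43,000.00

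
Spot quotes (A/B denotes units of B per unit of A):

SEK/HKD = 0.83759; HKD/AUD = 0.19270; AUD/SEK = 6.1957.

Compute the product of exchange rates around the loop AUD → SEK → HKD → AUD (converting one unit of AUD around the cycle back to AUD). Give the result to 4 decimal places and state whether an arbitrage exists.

Around AUD → SEK → HKD → AUD: 1 × 6.1957 × 0.83759 × 0.19270 = 1.000008
Product ≈ 1 (deviation 0.001%, within rounding noise).

1.0000 (no arbitrage)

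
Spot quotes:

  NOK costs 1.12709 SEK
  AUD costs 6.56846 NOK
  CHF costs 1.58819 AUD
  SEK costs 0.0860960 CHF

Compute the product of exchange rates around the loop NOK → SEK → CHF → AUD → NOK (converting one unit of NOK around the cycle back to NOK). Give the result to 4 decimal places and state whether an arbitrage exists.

1.0123 (arbitrage exists)

Around NOK → SEK → CHF → AUD → NOK: 1 × 1.12709 × 0.0860960 × 1.58819 × 6.56846 = 1.012296
Product > 1; profitable direction is NOK → SEK → CHF → AUD → NOK.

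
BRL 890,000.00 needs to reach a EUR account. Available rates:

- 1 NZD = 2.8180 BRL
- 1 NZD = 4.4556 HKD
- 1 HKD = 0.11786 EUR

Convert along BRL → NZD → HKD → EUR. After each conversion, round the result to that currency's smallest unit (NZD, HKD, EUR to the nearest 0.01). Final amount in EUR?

BRL 890,000.00 ÷ 2.8180 = NZD 315,826.83
NZD 315,826.83 × 4.4556 = HKD 1,407,198.02
HKD 1,407,198.02 × 0.11786 = EUR 165,852.36

EUR 165,852.36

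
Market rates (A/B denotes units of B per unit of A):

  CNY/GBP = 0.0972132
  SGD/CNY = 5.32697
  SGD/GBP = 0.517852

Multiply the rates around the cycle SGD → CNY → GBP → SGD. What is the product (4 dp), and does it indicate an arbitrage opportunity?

1.0000 (no arbitrage)

Around SGD → CNY → GBP → SGD: 1 × 5.32697 × 0.0972132 ÷ 0.517852 = 1.000000
Product ≈ 1 (deviation 0.000%, within rounding noise).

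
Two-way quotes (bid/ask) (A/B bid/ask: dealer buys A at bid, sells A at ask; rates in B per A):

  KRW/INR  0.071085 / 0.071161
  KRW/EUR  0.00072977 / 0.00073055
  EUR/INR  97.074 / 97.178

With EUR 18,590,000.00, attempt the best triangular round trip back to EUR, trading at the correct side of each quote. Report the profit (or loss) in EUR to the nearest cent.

Best loop EUR → KRW → INR → EUR:
EUR 18,590,000.00 ÷ 0.00073055 (buy KRW at ask) = KRW 25,446,581,343
KRW 25,446,581,343 × 0.071085 (sell KRW at bid) = INR 1,808,870,234.75
INR 1,808,870,234.75 ÷ 97.178 (buy EUR at ask) = EUR 18,613,989.12

Net profit: EUR 23,989.12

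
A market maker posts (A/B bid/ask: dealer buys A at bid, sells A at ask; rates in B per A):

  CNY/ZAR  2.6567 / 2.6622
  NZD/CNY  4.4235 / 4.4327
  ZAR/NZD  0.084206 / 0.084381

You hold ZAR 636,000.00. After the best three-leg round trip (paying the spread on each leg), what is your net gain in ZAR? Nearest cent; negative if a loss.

Best loop ZAR → CNY → NZD → ZAR:
ZAR 636,000.00 ÷ 2.6622 (buy CNY at ask) = CNY 238,900.16
CNY 238,900.16 ÷ 4.4327 (buy NZD at ask) = NZD 53,894.95
NZD 53,894.95 ÷ 0.084381 (buy ZAR at ask) = ZAR 638,709.58

Net profit: ZAR 2,709.58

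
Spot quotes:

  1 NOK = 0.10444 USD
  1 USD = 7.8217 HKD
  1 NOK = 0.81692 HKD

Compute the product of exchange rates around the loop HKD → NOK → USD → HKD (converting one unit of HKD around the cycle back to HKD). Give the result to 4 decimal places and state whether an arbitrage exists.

Around HKD → NOK → USD → HKD: 1 ÷ 0.81692 × 0.10444 × 7.8217 = 0.999973
Product ≈ 1 (deviation 0.003%, within rounding noise).

1.0000 (no arbitrage)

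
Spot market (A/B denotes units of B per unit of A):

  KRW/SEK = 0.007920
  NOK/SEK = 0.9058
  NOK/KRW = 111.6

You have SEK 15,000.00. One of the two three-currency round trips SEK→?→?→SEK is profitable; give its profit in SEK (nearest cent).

Profit: SEK 372.14

Profitable loop is SEK → KRW → NOK → SEK:
SEK 15,000.00 ÷ 0.007920 = KRW 1,893,939
KRW 1,893,939 ÷ 111.6 = NOK 16,970.78
NOK 16,970.78 × 0.9058 = SEK 15,372.14
Profit = SEK 15,372.14 − SEK 15,000.00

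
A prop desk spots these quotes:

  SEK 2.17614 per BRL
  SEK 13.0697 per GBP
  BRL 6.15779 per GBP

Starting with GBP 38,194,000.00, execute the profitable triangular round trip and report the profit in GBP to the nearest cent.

Profit: GBP 965,869.03

Profitable loop is GBP → BRL → SEK → GBP:
GBP 38,194,000.00 × 6.15779 = BRL 235,190,631.26
BRL 235,190,631.26 × 2.17614 = SEK 511,807,740.31
SEK 511,807,740.31 ÷ 13.0697 = GBP 39,159,869.03
Profit = GBP 39,159,869.03 − GBP 38,194,000.00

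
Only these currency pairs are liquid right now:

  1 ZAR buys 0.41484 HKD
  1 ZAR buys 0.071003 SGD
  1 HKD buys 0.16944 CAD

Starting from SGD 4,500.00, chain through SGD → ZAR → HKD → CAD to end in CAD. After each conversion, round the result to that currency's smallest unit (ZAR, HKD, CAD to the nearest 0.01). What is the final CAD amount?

CAD 4,454.84

SGD 4,500.00 ÷ 0.071003 = ZAR 63,377.60
ZAR 63,377.60 × 0.41484 = HKD 26,291.56
HKD 26,291.56 × 0.16944 = CAD 4,454.84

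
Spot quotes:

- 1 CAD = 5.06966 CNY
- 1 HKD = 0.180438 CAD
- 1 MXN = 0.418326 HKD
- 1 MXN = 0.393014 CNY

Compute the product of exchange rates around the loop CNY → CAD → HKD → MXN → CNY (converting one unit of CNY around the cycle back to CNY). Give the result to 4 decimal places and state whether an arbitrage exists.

1.0270 (arbitrage exists)

Around CNY → CAD → HKD → MXN → CNY: 1 ÷ 5.06966 ÷ 0.180438 ÷ 0.418326 × 0.393014 = 1.027038
Product > 1; profitable direction is CNY → CAD → HKD → MXN → CNY.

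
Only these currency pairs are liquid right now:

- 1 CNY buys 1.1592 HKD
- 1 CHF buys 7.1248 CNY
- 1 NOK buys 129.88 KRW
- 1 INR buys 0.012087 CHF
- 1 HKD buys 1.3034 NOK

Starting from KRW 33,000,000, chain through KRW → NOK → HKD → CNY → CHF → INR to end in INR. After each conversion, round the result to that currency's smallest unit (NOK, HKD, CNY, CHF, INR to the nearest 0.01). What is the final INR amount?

KRW 33,000,000 ÷ 129.88 = NOK 254,080.69
NOK 254,080.69 ÷ 1.3034 = HKD 194,936.85
HKD 194,936.85 ÷ 1.1592 = CNY 168,164.98
CNY 168,164.98 ÷ 7.1248 = CHF 23,602.76
CHF 23,602.76 ÷ 0.012087 = INR 1,952,739.31

INR 1,952,739.31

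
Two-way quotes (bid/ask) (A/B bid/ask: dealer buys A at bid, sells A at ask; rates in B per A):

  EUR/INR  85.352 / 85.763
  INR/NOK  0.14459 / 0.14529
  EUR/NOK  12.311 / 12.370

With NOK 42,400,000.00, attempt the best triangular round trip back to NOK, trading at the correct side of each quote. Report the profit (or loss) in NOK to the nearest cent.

Best loop NOK → EUR → INR → NOK:
NOK 42,400,000.00 ÷ 12.370 (buy EUR at ask) = EUR 3,427,647.53
EUR 3,427,647.53 × 85.352 (sell EUR at bid) = INR 292,556,572.35
INR 292,556,572.35 × 0.14459 (sell INR at bid) = NOK 42,300,754.80

Net result: NOK -99,245.20 (no profitable arbitrage after spreads)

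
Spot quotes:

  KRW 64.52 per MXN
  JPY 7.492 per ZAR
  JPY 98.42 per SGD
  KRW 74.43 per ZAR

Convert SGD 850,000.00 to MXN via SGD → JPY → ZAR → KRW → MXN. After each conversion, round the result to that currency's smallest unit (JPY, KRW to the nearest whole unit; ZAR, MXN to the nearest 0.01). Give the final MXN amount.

SGD 850,000.00 × 98.42 = JPY 83,657,000
JPY 83,657,000 ÷ 7.492 = ZAR 11,166,177.26
ZAR 11,166,177.26 × 74.43 = KRW 831,098,573
KRW 831,098,573 ÷ 64.52 = MXN 12,881,255.01

MXN 12,881,255.01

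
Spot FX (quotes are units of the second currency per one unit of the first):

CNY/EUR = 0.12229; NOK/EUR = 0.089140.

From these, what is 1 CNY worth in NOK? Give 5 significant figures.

1 CNY × 0.12229 = 0.12229 EUR
0.12229 EUR ÷ 0.089140 = 1.37189 NOK

CNY/NOK = 1.3719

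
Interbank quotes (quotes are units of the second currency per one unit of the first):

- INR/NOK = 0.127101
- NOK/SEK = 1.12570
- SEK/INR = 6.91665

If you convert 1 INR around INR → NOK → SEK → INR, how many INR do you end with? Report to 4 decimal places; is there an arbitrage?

0.9896 (arbitrage exists)

Around INR → NOK → SEK → INR: 1 × 0.127101 × 1.12570 × 6.91665 = 0.989618
Product < 1; profitable direction is INR → SEK → NOK → INR.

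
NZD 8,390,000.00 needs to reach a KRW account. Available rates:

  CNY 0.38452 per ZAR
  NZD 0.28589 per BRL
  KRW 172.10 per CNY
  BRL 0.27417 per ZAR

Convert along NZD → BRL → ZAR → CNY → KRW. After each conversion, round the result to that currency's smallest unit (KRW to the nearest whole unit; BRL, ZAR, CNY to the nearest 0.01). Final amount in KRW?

NZD 8,390,000.00 ÷ 0.28589 = BRL 29,346,951.62
BRL 29,346,951.62 ÷ 0.27417 = ZAR 107,039,251.63
ZAR 107,039,251.63 × 0.38452 = CNY 41,158,733.04
CNY 41,158,733.04 × 172.10 = KRW 7,083,417,956

KRW 7,083,417,956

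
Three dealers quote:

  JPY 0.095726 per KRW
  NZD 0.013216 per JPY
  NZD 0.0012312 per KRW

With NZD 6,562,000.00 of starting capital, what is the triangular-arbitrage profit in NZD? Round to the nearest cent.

Profitable loop is NZD → KRW → JPY → NZD:
NZD 6,562,000.00 ÷ 0.0012312 = KRW 5,329,759,584
KRW 5,329,759,584 × 0.095726 = JPY 510,196,566
JPY 510,196,566 × 0.013216 = NZD 6,742,757.82
Profit = NZD 6,742,757.82 − NZD 6,562,000.00

Profit: NZD 180,757.82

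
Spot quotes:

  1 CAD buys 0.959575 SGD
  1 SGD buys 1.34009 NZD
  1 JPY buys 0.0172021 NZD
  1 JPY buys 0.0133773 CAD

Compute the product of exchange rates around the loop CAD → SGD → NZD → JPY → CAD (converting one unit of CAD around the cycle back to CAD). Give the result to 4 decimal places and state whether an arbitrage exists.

Around CAD → SGD → NZD → JPY → CAD: 1 × 0.959575 × 1.34009 ÷ 0.0172021 × 0.0133773 = 1.000000
Product ≈ 1 (deviation 0.000%, within rounding noise).

1.0000 (no arbitrage)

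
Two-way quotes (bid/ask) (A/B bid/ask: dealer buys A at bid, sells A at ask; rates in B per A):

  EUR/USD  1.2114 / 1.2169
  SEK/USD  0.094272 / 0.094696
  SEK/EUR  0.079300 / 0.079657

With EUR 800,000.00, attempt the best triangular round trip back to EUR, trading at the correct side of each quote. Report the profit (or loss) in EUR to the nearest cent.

Best loop EUR → USD → SEK → EUR:
EUR 800,000.00 × 1.2114 (sell EUR at bid) = USD 969,120.00
USD 969,120.00 ÷ 0.094696 (buy SEK at ask) = SEK 10,234,012.00
SEK 10,234,012.00 × 0.079300 (sell SEK at bid) = EUR 811,557.15

Net profit: EUR 11,557.15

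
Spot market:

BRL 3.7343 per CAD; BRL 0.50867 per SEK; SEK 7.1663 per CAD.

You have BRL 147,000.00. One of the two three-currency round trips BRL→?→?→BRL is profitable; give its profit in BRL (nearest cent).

Profit: BRL 3,589.76

Profitable loop is BRL → SEK → CAD → BRL:
BRL 147,000.00 ÷ 0.50867 = SEK 288,988.93
SEK 288,988.93 ÷ 7.1663 = CAD 40,326.10
CAD 40,326.10 × 3.7343 = BRL 150,589.76
Profit = BRL 150,589.76 − BRL 147,000.00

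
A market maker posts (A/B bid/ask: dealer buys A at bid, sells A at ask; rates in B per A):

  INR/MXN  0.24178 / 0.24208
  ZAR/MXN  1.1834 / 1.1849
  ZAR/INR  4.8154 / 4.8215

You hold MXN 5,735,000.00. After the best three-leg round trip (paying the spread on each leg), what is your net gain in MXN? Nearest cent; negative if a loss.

Best loop MXN → INR → ZAR → MXN:
MXN 5,735,000.00 ÷ 0.24208 (buy INR at ask) = INR 23,690,515.53
INR 23,690,515.53 ÷ 4.8215 (buy ZAR at ask) = ZAR 4,913,515.61
ZAR 4,913,515.61 × 1.1834 (sell ZAR at bid) = MXN 5,814,654.38

Net profit: MXN 79,654.38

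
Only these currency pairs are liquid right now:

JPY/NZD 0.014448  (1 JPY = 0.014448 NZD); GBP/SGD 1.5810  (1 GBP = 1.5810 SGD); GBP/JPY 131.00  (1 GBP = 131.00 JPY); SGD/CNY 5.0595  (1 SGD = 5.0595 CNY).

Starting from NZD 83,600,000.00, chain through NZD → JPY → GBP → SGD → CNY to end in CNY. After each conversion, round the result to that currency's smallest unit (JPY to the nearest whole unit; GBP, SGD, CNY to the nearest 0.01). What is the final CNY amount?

CNY 353,318,777.43

NZD 83,600,000.00 ÷ 0.014448 = JPY 5,786,267,996
JPY 5,786,267,996 ÷ 131.00 = GBP 44,169,984.70
GBP 44,169,984.70 × 1.5810 = SGD 69,832,745.81
SGD 69,832,745.81 × 5.0595 = CNY 353,318,777.43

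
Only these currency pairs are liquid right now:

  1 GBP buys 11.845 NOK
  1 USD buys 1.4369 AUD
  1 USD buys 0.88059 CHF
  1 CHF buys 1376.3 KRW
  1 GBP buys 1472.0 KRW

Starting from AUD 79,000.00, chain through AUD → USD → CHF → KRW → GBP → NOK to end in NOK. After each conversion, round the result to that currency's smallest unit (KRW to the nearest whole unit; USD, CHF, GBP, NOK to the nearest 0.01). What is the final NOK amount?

NOK 536,185.01

AUD 79,000.00 ÷ 1.4369 = USD 54,979.47
USD 54,979.47 × 0.88059 = CHF 48,414.37
CHF 48,414.37 × 1376.3 = KRW 66,632,697
KRW 66,632,697 ÷ 1472.0 = GBP 45,266.78
GBP 45,266.78 × 11.845 = NOK 536,185.01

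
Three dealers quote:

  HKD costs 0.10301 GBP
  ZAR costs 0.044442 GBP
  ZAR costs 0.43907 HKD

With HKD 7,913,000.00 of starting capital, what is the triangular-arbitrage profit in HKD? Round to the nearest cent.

Profit: HKD 140,056.06

Profitable loop is HKD → GBP → ZAR → HKD:
HKD 7,913,000.00 × 0.10301 = GBP 815,118.13
GBP 815,118.13 ÷ 0.044442 = ZAR 18,341,166.69
ZAR 18,341,166.69 × 0.43907 = HKD 8,053,056.06
Profit = HKD 8,053,056.06 − HKD 7,913,000.00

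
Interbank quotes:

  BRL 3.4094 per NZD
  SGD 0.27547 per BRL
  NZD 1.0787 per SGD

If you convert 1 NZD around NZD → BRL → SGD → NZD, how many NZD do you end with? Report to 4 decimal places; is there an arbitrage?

Around NZD → BRL → SGD → NZD: 1 × 3.4094 × 0.27547 × 1.0787 = 1.013101
Product > 1; profitable direction is NZD → BRL → SGD → NZD.

1.0131 (arbitrage exists)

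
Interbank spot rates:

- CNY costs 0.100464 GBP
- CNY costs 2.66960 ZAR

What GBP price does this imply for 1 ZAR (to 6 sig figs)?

ZAR/GBP = 0.0376326

1 ZAR ÷ 2.66960 = 0.374588 CNY
0.374588 CNY × 0.100464 = 0.0376326 GBP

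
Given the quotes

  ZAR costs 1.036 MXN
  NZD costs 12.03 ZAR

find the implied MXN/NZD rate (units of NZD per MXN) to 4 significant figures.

1 MXN ÷ 1.036 = 0.965251 ZAR
0.965251 ZAR ÷ 12.03 = 0.080237 NZD

MXN/NZD = 0.08024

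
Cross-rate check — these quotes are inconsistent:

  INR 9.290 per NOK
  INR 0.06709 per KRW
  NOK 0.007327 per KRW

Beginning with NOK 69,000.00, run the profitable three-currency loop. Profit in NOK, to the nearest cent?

Profit: NOK 1,005.67

Profitable loop is NOK → INR → KRW → NOK:
NOK 69,000.00 × 9.290 = INR 641,010.00
INR 641,010.00 ÷ 0.06709 = KRW 9,554,479
KRW 9,554,479 × 0.007327 = NOK 70,005.67
Profit = NOK 70,005.67 − NOK 69,000.00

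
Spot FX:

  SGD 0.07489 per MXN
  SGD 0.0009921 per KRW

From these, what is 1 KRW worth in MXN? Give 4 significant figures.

1 KRW × 0.0009921 = 0.0009921 SGD
0.0009921 SGD ÷ 0.07489 = 0.0132474 MXN

KRW/MXN = 0.01325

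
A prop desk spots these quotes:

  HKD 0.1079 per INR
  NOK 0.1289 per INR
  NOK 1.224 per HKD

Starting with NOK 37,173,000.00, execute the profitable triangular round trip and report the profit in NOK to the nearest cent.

Profitable loop is NOK → INR → HKD → NOK:
NOK 37,173,000.00 ÷ 0.1289 = INR 288,386,346.00
INR 288,386,346.00 × 0.1079 = HKD 31,116,886.73
HKD 31,116,886.73 × 1.224 = NOK 38,087,069.36
Profit = NOK 38,087,069.36 − NOK 37,173,000.00

Profit: NOK 914,069.36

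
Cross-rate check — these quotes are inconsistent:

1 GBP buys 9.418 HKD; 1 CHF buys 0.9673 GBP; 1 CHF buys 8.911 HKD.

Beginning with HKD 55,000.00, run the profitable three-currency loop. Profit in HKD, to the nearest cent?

Profitable loop is HKD → CHF → GBP → HKD:
HKD 55,000.00 ÷ 8.911 = CHF 6,172.15
CHF 6,172.15 × 0.9673 = GBP 5,970.32
GBP 5,970.32 × 9.418 = HKD 56,228.45
Profit = HKD 56,228.45 − HKD 55,000.00

Profit: HKD 1,228.45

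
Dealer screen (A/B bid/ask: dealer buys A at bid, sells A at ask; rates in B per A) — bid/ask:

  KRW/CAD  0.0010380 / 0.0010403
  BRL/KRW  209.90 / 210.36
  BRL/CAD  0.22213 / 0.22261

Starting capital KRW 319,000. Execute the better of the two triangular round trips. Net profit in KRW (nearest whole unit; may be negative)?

Best loop KRW → BRL → CAD → KRW:
KRW 319,000 ÷ 210.36 (buy BRL at ask) = BRL 1,516.45
BRL 1,516.45 × 0.22213 (sell BRL at bid) = CAD 336.85
CAD 336.85 ÷ 0.0010403 (buy KRW at ask) = KRW 323,799

Net profit: KRW 4,799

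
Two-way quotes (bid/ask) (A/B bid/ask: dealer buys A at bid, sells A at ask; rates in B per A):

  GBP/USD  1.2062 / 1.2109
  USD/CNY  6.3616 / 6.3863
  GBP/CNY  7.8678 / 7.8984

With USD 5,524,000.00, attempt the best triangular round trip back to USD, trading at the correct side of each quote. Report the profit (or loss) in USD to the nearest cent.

Net profit: USD 96,169.15

Best loop USD → GBP → CNY → USD:
USD 5,524,000.00 ÷ 1.2109 (buy GBP at ask) = GBP 4,561,896.11
GBP 4,561,896.11 × 7.8678 (sell GBP at bid) = CNY 35,892,086.22
CNY 35,892,086.22 ÷ 6.3863 (buy USD at ask) = USD 5,620,169.15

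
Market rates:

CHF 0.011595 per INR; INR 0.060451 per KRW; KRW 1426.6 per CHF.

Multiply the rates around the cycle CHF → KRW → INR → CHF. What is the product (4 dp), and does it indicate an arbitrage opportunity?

Around CHF → KRW → INR → CHF: 1 × 1426.6 × 0.060451 × 0.011595 = 0.999946
Product ≈ 1 (deviation 0.005%, within rounding noise).

0.9999 (no arbitrage)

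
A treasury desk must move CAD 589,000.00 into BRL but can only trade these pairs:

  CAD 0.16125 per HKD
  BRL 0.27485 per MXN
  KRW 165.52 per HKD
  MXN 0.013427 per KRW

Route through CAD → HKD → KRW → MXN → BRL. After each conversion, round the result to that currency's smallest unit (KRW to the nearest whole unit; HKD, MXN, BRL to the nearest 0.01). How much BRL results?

BRL 2,231,211.71

CAD 589,000.00 ÷ 0.16125 = HKD 3,652,713.18
HKD 3,652,713.18 × 165.52 = KRW 604,597,086
KRW 604,597,086 × 0.013427 = MXN 8,117,925.07
MXN 8,117,925.07 × 0.27485 = BRL 2,231,211.71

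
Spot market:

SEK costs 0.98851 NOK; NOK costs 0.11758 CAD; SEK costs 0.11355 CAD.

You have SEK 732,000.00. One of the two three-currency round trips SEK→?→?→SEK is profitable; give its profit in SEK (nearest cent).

Profit: SEK 17,270.21

Profitable loop is SEK → NOK → CAD → SEK:
SEK 732,000.00 × 0.98851 = NOK 723,589.32
NOK 723,589.32 × 0.11758 = CAD 85,079.63
CAD 85,079.63 ÷ 0.11355 = SEK 749,270.21
Profit = SEK 749,270.21 − SEK 732,000.00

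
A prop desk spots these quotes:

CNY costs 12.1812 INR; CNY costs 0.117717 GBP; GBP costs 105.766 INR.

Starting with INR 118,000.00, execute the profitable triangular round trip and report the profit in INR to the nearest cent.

Profit: INR 2,608.30

Profitable loop is INR → CNY → GBP → INR:
INR 118,000.00 ÷ 12.1812 = CNY 9,687.06
CNY 9,687.06 × 0.117717 = GBP 1,140.33
GBP 1,140.33 × 105.766 = INR 120,608.30
Profit = INR 120,608.30 − INR 118,000.00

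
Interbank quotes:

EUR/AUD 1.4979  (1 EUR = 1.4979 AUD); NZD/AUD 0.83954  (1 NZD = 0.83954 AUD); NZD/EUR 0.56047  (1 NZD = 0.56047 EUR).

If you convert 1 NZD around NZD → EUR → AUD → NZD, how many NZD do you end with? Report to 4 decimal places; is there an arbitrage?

1.0000 (no arbitrage)

Around NZD → EUR → AUD → NZD: 1 × 0.56047 × 1.4979 ÷ 0.83954 = 0.999986
Product ≈ 1 (deviation 0.001%, within rounding noise).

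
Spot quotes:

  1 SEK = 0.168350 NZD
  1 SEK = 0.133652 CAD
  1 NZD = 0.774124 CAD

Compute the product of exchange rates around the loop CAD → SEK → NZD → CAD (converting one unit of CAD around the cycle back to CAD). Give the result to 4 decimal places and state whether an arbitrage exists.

Around CAD → SEK → NZD → CAD: 1 ÷ 0.133652 × 0.168350 × 0.774124 = 0.975098
Product < 1; profitable direction is CAD → NZD → SEK → CAD.

0.9751 (arbitrage exists)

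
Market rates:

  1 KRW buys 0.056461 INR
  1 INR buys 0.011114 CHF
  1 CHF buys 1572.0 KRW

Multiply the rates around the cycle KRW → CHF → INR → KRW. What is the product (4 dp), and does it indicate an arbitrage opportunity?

1.0137 (arbitrage exists)

Around KRW → CHF → INR → KRW: 1 ÷ 1572.0 ÷ 0.011114 ÷ 0.056461 = 1.013744
Product > 1; profitable direction is KRW → CHF → INR → KRW.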